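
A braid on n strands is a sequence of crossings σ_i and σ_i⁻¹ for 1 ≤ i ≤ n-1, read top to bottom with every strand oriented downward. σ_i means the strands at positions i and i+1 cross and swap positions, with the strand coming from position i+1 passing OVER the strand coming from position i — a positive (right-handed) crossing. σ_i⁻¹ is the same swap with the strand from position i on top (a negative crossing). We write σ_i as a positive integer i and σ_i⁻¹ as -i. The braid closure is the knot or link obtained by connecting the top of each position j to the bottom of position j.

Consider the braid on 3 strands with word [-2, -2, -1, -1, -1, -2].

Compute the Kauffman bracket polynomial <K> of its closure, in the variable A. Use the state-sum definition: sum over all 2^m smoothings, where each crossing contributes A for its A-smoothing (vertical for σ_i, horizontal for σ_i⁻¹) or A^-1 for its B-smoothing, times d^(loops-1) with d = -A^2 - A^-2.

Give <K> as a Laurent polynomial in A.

A^14 - 2*A^10 + A^6 - 2*A^2 + 2*A^-2 + A^-10

Derivation:
Braid: s2^-1 s2^-1 s1^-1 s1^-1 s1^-1 s2^-1 on 3 strands, 6 crossings.
Writhe w = (#positive) - (#negative) = 0 - 6 = -6.
Computing the Kauffman bracket via state sum. There are 2^6 = 64 states.
Smooth each crossing (0=||, 1=⌣⌢); contribution A^(Σ sign_k(1-2s_k)) * d^(L-1).
Tabulate the states by total A-exponent and number of loops L (A-exp: L × count):
  A^6: L=5 ×1
  A^4: L=4 ×6
  A^2: L=3 ×15
  A^0: L=2 ×18, L=4 ×2
  A^-2: L=1 ×9, L=3 ×6
  A^-4: L=2 ×6
  A^-6: L=3 ×1
Each group contributes A^e * Σ count * d^(L-1):
Powers of d = -A^2 - A^-2: d^2 = A^4 + 2 + A^-4; d^3 = -A^6 - 3*A^2 - 3*A^-2 - A^-6; d^4 = A^8 + 4*A^4 + 6 + 4*A^-4 + A^-8.
  A^6 * (d^4) = A^14 + 4*A^10 + 6*A^6 + 4*A^2 + A^-2
  A^4 * (6*d^3) = -6*A^10 - 18*A^6 - 18*A^2 - 6*A^-2
  A^2 * (15*d^2) = 15*A^6 + 30*A^2 + 15*A^-2
  A^0 * (18*d + 2*d^3) = -2*A^6 - 24*A^2 - 24*A^-2 - 2*A^-6
  A^-2 * (9 + 6*d^2) = 6*A^2 + 21*A^-2 + 6*A^-6
  A^-4 * (6*d) = -6*A^-2 - 6*A^-6
  A^-6 * (d^2) = A^-2 + 2*A^-6 + A^-10
Summing the groups: <K> = A^14 - 2*A^10 + A^6 - 2*A^2 + 2*A^-2 + A^-10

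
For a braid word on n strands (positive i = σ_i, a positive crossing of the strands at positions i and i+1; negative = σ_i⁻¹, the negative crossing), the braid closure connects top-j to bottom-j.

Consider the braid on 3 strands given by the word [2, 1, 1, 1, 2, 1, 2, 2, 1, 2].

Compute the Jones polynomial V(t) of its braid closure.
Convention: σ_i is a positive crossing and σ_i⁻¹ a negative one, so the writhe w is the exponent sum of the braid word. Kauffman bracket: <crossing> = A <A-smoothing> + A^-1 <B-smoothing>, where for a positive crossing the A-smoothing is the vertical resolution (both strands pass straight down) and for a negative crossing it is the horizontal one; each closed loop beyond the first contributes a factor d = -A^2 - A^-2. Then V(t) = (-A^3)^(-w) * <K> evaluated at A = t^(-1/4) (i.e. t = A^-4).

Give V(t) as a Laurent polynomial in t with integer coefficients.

Braid: s2 s1 s1 s1 s2 s1 s2 s2 s1 s2 on 3 strands, 10 crossings.
Writhe w = (#positive) - (#negative) = 10 - 0 = 10.
Computing the Kauffman bracket via state sum. There are 2^10 = 1024 states.
Smooth each crossing (0=||, 1=⌣⌢); contribution A^(Σ sign_k(1-2s_k)) * d^(L-1).
Tabulate the states by total A-exponent and number of loops L (A-exp: L × count):
  A^10: L=3 ×1
  A^8: L=2 ×10
  A^6: L=1 ×25, L=3 ×20
  A^4: L=2 ×100, L=4 ×20
  A^2: L=1 ×36, L=3 ×164, L=5 ×10
  A^0: L=2 ×108, L=4 ×142, L=6 ×2
  A^-2: L=1 ×12, L=3 ×129, L=5 ×69
  A^-4: L=2 ×24, L=4 ×78, L=6 ×18
  A^-6: L=3 ×19, L=5 ×24, L=7 ×2
  A^-8: L=4 ×7, L=6 ×3
  A^-10: L=5 ×1
Each group contributes A^e * Σ count * d^(L-1):
Powers of d = -A^2 - A^-2: d^2 = A^4 + 2 + A^-4; d^3 = -A^6 - 3*A^2 - 3*A^-2 - A^-6; d^4 = A^8 + 4*A^4 + 6 + 4*A^-4 + A^-8; d^5 = -A^10 - 5*A^6 - 10*A^2 - 10*A^-2 - 5*A^-6 - A^-10; d^6 = A^12 + 6*A^8 + 15*A^4 + 20 + 15*A^-4 + 6*A^-8 + A^-12.
  A^10 * (d^2) = A^14 + 2*A^10 + A^6
  A^8 * (10*d) = -10*A^10 - 10*A^6
  A^6 * (25 + 20*d^2) = 20*A^10 + 65*A^6 + 20*A^2
  A^4 * (100*d + 20*d^3) = -20*A^10 - 160*A^6 - 160*A^2 - 20*A^-2
  A^2 * (36 + 164*d^2 + 10*d^4) = 10*A^10 + 204*A^6 + 424*A^2 + 204*A^-2 + 10*A^-6
  A^0 * (108*d + 142*d^3 + 2*d^5) = -2*A^10 - 152*A^6 - 554*A^2 - 554*A^-2 - 152*A^-6 - 2*A^-10
  A^-2 * (12 + 129*d^2 + 69*d^4) = 69*A^6 + 405*A^2 + 684*A^-2 + 405*A^-6 + 69*A^-10
  A^-4 * (24*d + 78*d^3 + 18*d^5) = -18*A^6 - 168*A^2 - 438*A^-2 - 438*A^-6 - 168*A^-10 - 18*A^-14
  A^-6 * (19*d^2 + 24*d^4 + 2*d^6) = 2*A^6 + 36*A^2 + 145*A^-2 + 222*A^-6 + 145*A^-10 + 36*A^-14 + 2*A^-18
  A^-8 * (7*d^3 + 3*d^5) = -3*A^2 - 22*A^-2 - 51*A^-6 - 51*A^-10 - 22*A^-14 - 3*A^-18
  A^-10 * (d^4) = A^-2 + 4*A^-6 + 6*A^-10 + 4*A^-14 + A^-18
Summing the groups: <K> = A^14 + A^6 - A^-10
Normalise by the writhe: (-A^3)^(-w) = (-A^3)^(-10) = A^-30, so f(A) = A^-30 * <K> = A^-16 + A^-24 - A^-40.
Substitute A = t^(-1/4), i.e. A^e → t^(-e/4): V(t) = -t^10 + t^6 + t^4

Answer: -t^10 + t^6 + t^4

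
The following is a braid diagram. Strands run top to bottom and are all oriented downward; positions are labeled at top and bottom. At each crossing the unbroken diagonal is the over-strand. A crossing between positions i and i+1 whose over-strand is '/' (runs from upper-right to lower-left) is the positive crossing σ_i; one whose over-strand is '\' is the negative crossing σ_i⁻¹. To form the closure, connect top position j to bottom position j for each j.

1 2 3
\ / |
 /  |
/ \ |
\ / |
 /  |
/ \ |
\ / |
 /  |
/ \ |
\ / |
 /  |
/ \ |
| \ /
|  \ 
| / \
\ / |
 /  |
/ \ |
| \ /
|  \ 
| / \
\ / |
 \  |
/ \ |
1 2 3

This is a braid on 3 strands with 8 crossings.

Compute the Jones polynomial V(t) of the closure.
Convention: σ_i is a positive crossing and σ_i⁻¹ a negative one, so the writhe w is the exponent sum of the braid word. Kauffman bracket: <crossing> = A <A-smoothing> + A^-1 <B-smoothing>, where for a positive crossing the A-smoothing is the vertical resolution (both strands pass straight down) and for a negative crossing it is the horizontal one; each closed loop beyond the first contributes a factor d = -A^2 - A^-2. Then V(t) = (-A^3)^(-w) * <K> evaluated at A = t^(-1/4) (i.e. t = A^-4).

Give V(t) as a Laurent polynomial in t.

t^5 - 2*t^4 + 2*t^3 - 2*t^2 + 2*t - 1 + t^-1

Derivation:
Reading the diagram top to bottom ('/'-over between positions i,i+1 = s_i, '\'-over = s_i^-1): braid word = s1 s1 s1 s1 s2^-1 s1 s2^-1 s1^-1.
The presented braid s1 s1 s1 s1 s2^-1 s1 s2^-1 s1^-1 on 3 strands reduces by inverse Markov moves (closure unchanged at each step):
  Deconjugate: the word is γ·β·γ⁻¹ with γ = s1 (prefix) and γ⁻¹ = s1^-1 (suffix); strip both.
Reduced to β = s1 s1 s1 s2^-1 s1 s2^-1 on 3 strands, 6 crossings.
Compute on β:
Braid: s1 s1 s1 s2^-1 s1 s2^-1 on 3 strands, 6 crossings.
Writhe w = (#positive) - (#negative) = 4 - 2 = 2.
Computing the Kauffman bracket via state sum. There are 2^6 = 64 states.
Each crossing splits two ways (0=vertical, 1=horizontal). The state's weight is A^(#A-smoothings - #B-smoothings) * d^(loops - 1).
Tabulate the states by total A-exponent and number of loops L (A-exp: L × count):
  A^6: L=3 ×1
  A^4: L=2 ×6
  A^2: L=1 ×11, L=3 ×4
  A^0: L=2 ×19, L=4 ×1
  A^-2: L=3 ×15
  A^-4: L=4 ×6
  A^-6: L=5 ×1
Each group contributes A^e * Σ count * d^(L-1):
Powers of d = -A^2 - A^-2: d^2 = A^4 + 2 + A^-4; d^3 = -A^6 - 3*A^2 - 3*A^-2 - A^-6; d^4 = A^8 + 4*A^4 + 6 + 4*A^-4 + A^-8.
  A^6 * (d^2) = A^10 + 2*A^6 + A^2
  A^4 * (6*d) = -6*A^6 - 6*A^2
  A^2 * (11 + 4*d^2) = 4*A^6 + 19*A^2 + 4*A^-2
  A^0 * (19*d + d^3) = -A^6 - 22*A^2 - 22*A^-2 - A^-6
  A^-2 * (15*d^2) = 15*A^2 + 30*A^-2 + 15*A^-6
  A^-4 * (6*d^3) = -6*A^2 - 18*A^-2 - 18*A^-6 - 6*A^-10
  A^-6 * (d^4) = A^2 + 4*A^-2 + 6*A^-6 + 4*A^-10 + A^-14
Summing the groups: <K> = A^10 - A^6 + 2*A^2 - 2*A^-2 + 2*A^-6 - 2*A^-10 + A^-14
Normalise by the writhe: (-A^3)^(-w) = (-A^3)^(-2) = A^-6, so f(A) = A^-6 * <K> = A^4 - 1 + 2*A^-4 - 2*A^-8 + 2*A^-12 - 2*A^-16 + A^-20.
Substitute A = t^(-1/4), i.e. A^e → t^(-e/4): V(t) = t^5 - 2*t^4 + 2*t^3 - 2*t^2 + 2*t - 1 + t^-1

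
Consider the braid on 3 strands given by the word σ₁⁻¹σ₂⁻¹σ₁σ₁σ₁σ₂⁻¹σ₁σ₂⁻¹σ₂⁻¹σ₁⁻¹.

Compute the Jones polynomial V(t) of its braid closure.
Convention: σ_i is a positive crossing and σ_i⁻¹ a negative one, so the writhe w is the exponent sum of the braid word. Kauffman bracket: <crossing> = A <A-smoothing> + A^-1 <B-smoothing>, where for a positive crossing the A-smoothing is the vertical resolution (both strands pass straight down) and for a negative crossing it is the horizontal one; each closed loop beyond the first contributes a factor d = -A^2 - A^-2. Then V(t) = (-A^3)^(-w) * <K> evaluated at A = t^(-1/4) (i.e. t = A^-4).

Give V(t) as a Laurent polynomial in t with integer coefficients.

Braid: s1^-1 s2^-1 s1 s1 s1 s2^-1 s1 s2^-1 s2^-1 s1^-1 on 3 strands, 10 crossings.
Writhe w = (#positive) - (#negative) = 4 - 6 = -2.
Enumerate smoothing states for the bracket polynomial. There are 2^10 = 1024 states.
For each crossing: s=0 is the vertical smoothing, s=1 horizontal. Crossing k contributes A^(sign_k * (1 - 2*s_k)); loop factor d = -A^2 - A^-2.
Tabulate the states by total A-exponent and number of loops L (A-exp: L × count):
  A^10: L=5 ×1
  A^8: L=4 ×10
  A^6: L=3 ×38, L=5 ×7
  A^4: L=2 ×67, L=4 ×49, L=6 ×4
  A^2: L=1 ×46, L=3 ×130, L=5 ×33, L=7 ×1
  A^0: L=2 ×131, L=4 ×110, L=6 ×11
  A^-2: L=1 ×25, L=3 ×133, L=5 ×51, L=7 ×1
  A^-4: L=2 ×37, L=4 ×72, L=6 ×11
  A^-6: L=3 ×25, L=5 ×19, L=7 ×1
  A^-8: L=4 ×8, L=6 ×2
  A^-10: L=5 ×1
Each group contributes A^e * Σ count * d^(L-1):
Powers of d = -A^2 - A^-2: d^2 = A^4 + 2 + A^-4; d^3 = -A^6 - 3*A^2 - 3*A^-2 - A^-6; d^4 = A^8 + 4*A^4 + 6 + 4*A^-4 + A^-8; d^5 = -A^10 - 5*A^6 - 10*A^2 - 10*A^-2 - 5*A^-6 - A^-10; d^6 = A^12 + 6*A^8 + 15*A^4 + 20 + 15*A^-4 + 6*A^-8 + A^-12.
  A^10 * (d^4) = A^18 + 4*A^14 + 6*A^10 + 4*A^6 + A^2
  A^8 * (10*d^3) = -10*A^14 - 30*A^10 - 30*A^6 - 10*A^2
  A^6 * (38*d^2 + 7*d^4) = 7*A^14 + 66*A^10 + 118*A^6 + 66*A^2 + 7*A^-2
  A^4 * (67*d + 49*d^3 + 4*d^5) = -4*A^14 - 69*A^10 - 254*A^6 - 254*A^2 - 69*A^-2 - 4*A^-6
  A^2 * (46 + 130*d^2 + 33*d^4 + d^6) = A^14 + 39*A^10 + 277*A^6 + 524*A^2 + 277*A^-2 + 39*A^-6 + A^-10
  A^0 * (131*d + 110*d^3 + 11*d^5) = -11*A^10 - 165*A^6 - 571*A^2 - 571*A^-2 - 165*A^-6 - 11*A^-10
  A^-2 * (25 + 133*d^2 + 51*d^4 + d^6) = A^10 + 57*A^6 + 352*A^2 + 617*A^-2 + 352*A^-6 + 57*A^-10 + A^-14
  A^-4 * (37*d + 72*d^3 + 11*d^5) = -11*A^6 - 127*A^2 - 363*A^-2 - 363*A^-6 - 127*A^-10 - 11*A^-14
  A^-6 * (25*d^2 + 19*d^4 + d^6) = A^6 + 25*A^2 + 116*A^-2 + 184*A^-6 + 116*A^-10 + 25*A^-14 + A^-18
  A^-8 * (8*d^3 + 2*d^5) = -2*A^2 - 18*A^-2 - 44*A^-6 - 44*A^-10 - 18*A^-14 - 2*A^-18
  A^-10 * (d^4) = A^-2 + 4*A^-6 + 6*A^-10 + 4*A^-14 + A^-18
Summing the groups: <K> = A^18 - 2*A^14 + 2*A^10 - 3*A^6 + 4*A^2 - 3*A^-2 + 3*A^-6 - 2*A^-10 + A^-14
Normalise by the writhe: (-A^3)^(-w) = (-A^3)^(2) = A^6, so f(A) = A^6 * <K> = A^24 - 2*A^20 + 2*A^16 - 3*A^12 + 4*A^8 - 3*A^4 + 3 - 2*A^-4 + A^-8.
Substitute A = t^(-1/4), i.e. A^e → t^(-e/4): V(t) = t^2 - 2*t + 3 - 3*t^-1 + 4*t^-2 - 3*t^-3 + 2*t^-4 - 2*t^-5 + t^-6

Answer: t^2 - 2*t + 3 - 3*t^-1 + 4*t^-2 - 3*t^-3 + 2*t^-4 - 2*t^-5 + t^-6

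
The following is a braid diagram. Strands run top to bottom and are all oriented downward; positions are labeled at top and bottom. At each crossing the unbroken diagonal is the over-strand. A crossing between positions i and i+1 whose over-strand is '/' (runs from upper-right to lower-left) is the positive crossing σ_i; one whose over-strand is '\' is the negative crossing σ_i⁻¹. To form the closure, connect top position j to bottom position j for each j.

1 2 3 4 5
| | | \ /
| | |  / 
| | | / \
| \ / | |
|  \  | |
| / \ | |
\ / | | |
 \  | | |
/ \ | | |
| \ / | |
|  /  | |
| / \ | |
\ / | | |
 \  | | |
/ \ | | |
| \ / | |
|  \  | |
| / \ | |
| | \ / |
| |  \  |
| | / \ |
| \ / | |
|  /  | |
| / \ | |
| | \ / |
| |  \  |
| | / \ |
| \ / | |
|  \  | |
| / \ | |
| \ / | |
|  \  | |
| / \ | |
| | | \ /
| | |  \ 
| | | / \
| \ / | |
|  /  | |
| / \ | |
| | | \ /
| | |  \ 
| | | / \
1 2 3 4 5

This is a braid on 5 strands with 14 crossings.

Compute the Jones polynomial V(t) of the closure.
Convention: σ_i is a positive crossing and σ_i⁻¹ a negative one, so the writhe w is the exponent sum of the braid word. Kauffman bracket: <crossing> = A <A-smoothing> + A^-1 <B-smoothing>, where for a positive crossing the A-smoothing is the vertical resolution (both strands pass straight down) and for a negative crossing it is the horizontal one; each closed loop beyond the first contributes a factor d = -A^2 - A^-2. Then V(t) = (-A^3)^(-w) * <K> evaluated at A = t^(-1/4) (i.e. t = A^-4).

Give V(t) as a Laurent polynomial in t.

t^-1 - 2*t^-2 + 3*t^-3 - 2*t^-4 + 3*t^-5 - 2*t^-6 + t^-7 - t^-8

Derivation:
Reading the diagram top to bottom ('/'-over between positions i,i+1 = s_i, '\'-over = s_i^-1): braid word = s4 s2^-1 s1^-1 s2 s1^-1 s2^-1 s3^-1 s2 s3^-1 s2^-1 s2^-1 s4^-1 s2 s4^-1.
The presented braid s4 s2^-1 s1^-1 s2 s1^-1 s2^-1 s3^-1 s2 s3^-1 s2^-1 s2^-1 s4^-1 s2 s4^-1 on 5 strands reduces by inverse Markov moves (closure unchanged at each step):
  Deconjugate: the word is γ·β·γ⁻¹ with γ = s4 s2^-1 (prefix) and γ⁻¹ = s2 s4^-1 (suffix); strip both.
  Destabilize: the word has the form β·s4^-1 where s4^-1 occurs only as the final letter (β ∈ B_4); drop it and the last strand → 4 strands.
Reduced to β = s1^-1 s2 s1^-1 s2^-1 s3^-1 s2 s3^-1 s2^-1 s2^-1 on 4 strands, 9 crossings.
Compute on β:
Braid: s1^-1 s2 s1^-1 s2^-1 s3^-1 s2 s3^-1 s2^-1 s2^-1 on 4 strands, 9 crossings.
Writhe w = (#positive) - (#negative) = 2 - 7 = -5.
Enumerate smoothing states for the bracket polynomial. There are 2^9 = 512 states.
For each crossing: s=0 is the vertical smoothing, s=1 horizontal. Crossing k contributes A^(sign_k * (1 - 2*s_k)); loop factor d = -A^2 - A^-2.
Tabulate the states by total A-exponent and number of loops L (A-exp: L × count):
  A^9: L=5 ×1
  A^7: L=4 ×9
  A^5: L=3 ×30, L=5 ×6
  A^3: L=2 ×45, L=4 ×37, L=6 ×2
  A^1: L=1 ×27, L=3 ×78, L=5 ×21
  A^-1: L=2 ×67, L=4 ×53, L=6 ×6
  A^-3: L=1 ×12, L=3 ×53, L=5 ×18, L=7 ×1
  A^-5: L=2 ×14, L=4 ×19, L=6 ×3
  A^-7: L=3 ×6, L=5 ×3
  A^-9: L=4 ×1
Each group contributes A^e * Σ count * d^(L-1):
Powers of d = -A^2 - A^-2: d^2 = A^4 + 2 + A^-4; d^3 = -A^6 - 3*A^2 - 3*A^-2 - A^-6; d^4 = A^8 + 4*A^4 + 6 + 4*A^-4 + A^-8; d^5 = -A^10 - 5*A^6 - 10*A^2 - 10*A^-2 - 5*A^-6 - A^-10; d^6 = A^12 + 6*A^8 + 15*A^4 + 20 + 15*A^-4 + 6*A^-8 + A^-12.
  A^9 * (d^4) = A^17 + 4*A^13 + 6*A^9 + 4*A^5 + A
  A^7 * (9*d^3) = -9*A^13 - 27*A^9 - 27*A^5 - 9*A
  A^5 * (30*d^2 + 6*d^4) = 6*A^13 + 54*A^9 + 96*A^5 + 54*A + 6*A^-3
  A^3 * (45*d + 37*d^3 + 2*d^5) = -2*A^13 - 47*A^9 - 176*A^5 - 176*A - 47*A^-3 - 2*A^-7
  A^1 * (27 + 78*d^2 + 21*d^4) = 21*A^9 + 162*A^5 + 309*A + 162*A^-3 + 21*A^-7
  A^-1 * (67*d + 53*d^3 + 6*d^5) = -6*A^9 - 83*A^5 - 286*A - 286*A^-3 - 83*A^-7 - 6*A^-11
  A^-3 * (12 + 53*d^2 + 18*d^4 + d^6) = A^9 + 24*A^5 + 140*A + 246*A^-3 + 140*A^-7 + 24*A^-11 + A^-15
  A^-5 * (14*d + 19*d^3 + 3*d^5) = -3*A^5 - 34*A - 101*A^-3 - 101*A^-7 - 34*A^-11 - 3*A^-15
  A^-7 * (6*d^2 + 3*d^4) = 3*A + 18*A^-3 + 30*A^-7 + 18*A^-11 + 3*A^-15
  A^-9 * (d^3) = -A^-3 - 3*A^-7 - 3*A^-11 - A^-15
Summing the groups: <K> = A^17 - A^13 + 2*A^9 - 3*A^5 + 2*A - 3*A^-3 + 2*A^-7 - A^-11
Normalise by the writhe: (-A^3)^(-w) = (-A^3)^(5) = -A^15, so f(A) = -A^15 * <K> = -A^32 + A^28 - 2*A^24 + 3*A^20 - 2*A^16 + 3*A^12 - 2*A^8 + A^4.
Substitute A = t^(-1/4), i.e. A^e → t^(-e/4): V(t) = t^-1 - 2*t^-2 + 3*t^-3 - 2*t^-4 + 3*t^-5 - 2*t^-6 + t^-7 - t^-8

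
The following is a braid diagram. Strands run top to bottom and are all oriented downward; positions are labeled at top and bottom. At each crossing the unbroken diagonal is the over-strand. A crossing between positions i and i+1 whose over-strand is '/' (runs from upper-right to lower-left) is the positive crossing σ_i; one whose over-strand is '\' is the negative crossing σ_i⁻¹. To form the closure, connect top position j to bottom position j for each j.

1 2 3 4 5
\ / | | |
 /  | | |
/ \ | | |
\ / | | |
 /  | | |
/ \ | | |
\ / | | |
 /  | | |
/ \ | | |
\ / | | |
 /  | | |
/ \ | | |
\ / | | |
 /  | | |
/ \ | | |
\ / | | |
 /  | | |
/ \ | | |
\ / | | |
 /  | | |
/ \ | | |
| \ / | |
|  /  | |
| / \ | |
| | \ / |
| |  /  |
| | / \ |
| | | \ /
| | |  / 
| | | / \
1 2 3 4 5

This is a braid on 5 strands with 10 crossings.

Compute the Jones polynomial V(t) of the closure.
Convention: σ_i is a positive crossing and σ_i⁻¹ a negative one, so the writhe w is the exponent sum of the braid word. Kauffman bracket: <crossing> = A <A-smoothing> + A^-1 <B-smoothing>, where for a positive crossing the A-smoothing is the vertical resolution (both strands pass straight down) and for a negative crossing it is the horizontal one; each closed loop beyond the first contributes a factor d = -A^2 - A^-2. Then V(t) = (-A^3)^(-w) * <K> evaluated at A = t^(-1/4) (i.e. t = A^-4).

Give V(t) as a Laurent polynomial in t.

Reading the diagram top to bottom ('/'-over between positions i,i+1 = s_i, '\'-over = s_i^-1): braid word = s1 s1 s1 s1 s1 s1 s1 s2 s3 s4.
The presented braid s1 s1 s1 s1 s1 s1 s1 s2 s3 s4 on 5 strands reduces by inverse Markov moves (closure unchanged at each step):
  Destabilize: the word has the form β·s4 where s4 occurs only as the final letter (β ∈ B_4); drop it and the last strand → 4 strands.
  Destabilize: the word has the form β·s3 where s3 occurs only as the final letter (β ∈ B_3); drop it and the last strand → 3 strands.
  Destabilize: the word has the form β·s2 where s2 occurs only as the final letter (β ∈ B_2); drop it and the last strand → 2 strands.
Reduced to β = s1 s1 s1 s1 s1 s1 s1 on 2 strands, 7 crossings.
Compute on β:
Braid: s1 s1 s1 s1 s1 s1 s1 on 2 strands, 7 crossings.
Writhe w = (#positive) - (#negative) = 7 - 0 = 7.
Enumerate smoothing states for the bracket polynomial. There are 2^7 = 128 states.
Each crossing splits two ways (0=vertical, 1=horizontal). The state's weight is A^(#A-smoothings - #B-smoothings) * d^(loops - 1).
Tabulate the states by total A-exponent and number of loops L (A-exp: L × count):
  A^7: L=2 ×1
  A^5: L=1 ×7
  A^3: L=2 ×21
  A^1: L=3 ×35
  A^-1: L=4 ×35
  A^-3: L=5 ×21
  A^-5: L=6 ×7
  A^-7: L=7 ×1
Each group contributes A^e * Σ count * d^(L-1):
Powers of d = -A^2 - A^-2: d^2 = A^4 + 2 + A^-4; d^3 = -A^6 - 3*A^2 - 3*A^-2 - A^-6; d^4 = A^8 + 4*A^4 + 6 + 4*A^-4 + A^-8; d^5 = -A^10 - 5*A^6 - 10*A^2 - 10*A^-2 - 5*A^-6 - A^-10; d^6 = A^12 + 6*A^8 + 15*A^4 + 20 + 15*A^-4 + 6*A^-8 + A^-12.
  A^7 * (d) = -A^9 - A^5
  A^5 * (7) = 7*A^5
  A^3 * (21*d) = -21*A^5 - 21*A
  A^1 * (35*d^2) = 35*A^5 + 70*A + 35*A^-3
  A^-1 * (35*d^3) = -35*A^5 - 105*A - 105*A^-3 - 35*A^-7
  A^-3 * (21*d^4) = 21*A^5 + 84*A + 126*A^-3 + 84*A^-7 + 21*A^-11
  A^-5 * (7*d^5) = -7*A^5 - 35*A - 70*A^-3 - 70*A^-7 - 35*A^-11 - 7*A^-15
  A^-7 * (d^6) = A^5 + 6*A + 15*A^-3 + 20*A^-7 + 15*A^-11 + 6*A^-15 + A^-19
Summing the groups: <K> = -A^9 - A + A^-3 - A^-7 + A^-11 - A^-15 + A^-19
Normalise by the writhe: (-A^3)^(-w) = (-A^3)^(-7) = -A^-21, so f(A) = -A^-21 * <K> = A^-12 + A^-20 - A^-24 + A^-28 - A^-32 + A^-36 - A^-40.
Substitute A = t^(-1/4), i.e. A^e → t^(-e/4): V(t) = -t^10 + t^9 - t^8 + t^7 - t^6 + t^5 + t^3

Answer: -t^10 + t^9 - t^8 + t^7 - t^6 + t^5 + t^3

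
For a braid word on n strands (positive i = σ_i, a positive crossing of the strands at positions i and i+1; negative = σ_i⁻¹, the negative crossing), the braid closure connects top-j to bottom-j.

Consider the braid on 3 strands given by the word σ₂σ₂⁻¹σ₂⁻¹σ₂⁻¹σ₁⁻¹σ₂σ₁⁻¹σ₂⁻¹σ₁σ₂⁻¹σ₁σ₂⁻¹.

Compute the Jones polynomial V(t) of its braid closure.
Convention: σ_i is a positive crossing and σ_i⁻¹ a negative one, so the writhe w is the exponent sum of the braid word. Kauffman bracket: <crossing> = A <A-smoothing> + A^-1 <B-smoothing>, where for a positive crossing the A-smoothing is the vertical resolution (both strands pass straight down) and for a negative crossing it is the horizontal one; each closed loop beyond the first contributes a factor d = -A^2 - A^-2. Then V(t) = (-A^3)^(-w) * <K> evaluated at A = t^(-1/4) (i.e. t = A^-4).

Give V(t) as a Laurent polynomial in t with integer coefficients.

-1 + 3*t^-1 - 3*t^-2 + 5*t^-3 - 5*t^-4 + 4*t^-5 - 3*t^-6 + 2*t^-7 - t^-8

Derivation:
The presented braid s2 s2^-1 s2^-1 s2^-1 s1^-1 s2 s1^-1 s2^-1 s1 s2^-1 s1 s2^-1 on 3 strands reduces by inverse Markov moves (closure unchanged at each step):
  Deconjugate: the word is γ·β·γ⁻¹ with γ = s2 (prefix) and γ⁻¹ = s2^-1 (suffix); strip both.
Reduced to β = s2^-1 s2^-1 s2^-1 s1^-1 s2 s1^-1 s2^-1 s1 s2^-1 s1 on 3 strands, 10 crossings.
Compute on β:
Braid: s2^-1 s2^-1 s2^-1 s1^-1 s2 s1^-1 s2^-1 s1 s2^-1 s1 on 3 strands, 10 crossings.
Writhe w = (#positive) - (#negative) = 3 - 7 = -4.
State-sum expansion of <K>. There are 2^10 = 1024 states.
Smooth each crossing (0=||, 1=⌣⌢); contribution A^(Σ sign_k(1-2s_k)) * d^(L-1).
Tabulate the states by total A-exponent and number of loops L (A-exp: L × count):
  A^10: L=6 ×1
  A^8: L=5 ×10
  A^6: L=4 ×41, L=6 ×4
  A^4: L=3 ×88, L=5 ×31, L=7 ×1
  A^2: L=2 ×102, L=4 ×99, L=6 ×9
  A^0: L=1 ×54, L=3 ×162, L=5 ×36
  A^-2: L=2 ×134, L=4 ×74, L=6 ×2
  A^-4: L=1 ×30, L=3 ×82, L=5 ×8
  A^-6: L=2 ×32, L=4 ×13
  A^-8: L=1 ×3, L=3 ×7
  A^-10: L=2 ×1
Each group contributes A^e * Σ count * d^(L-1):
Powers of d = -A^2 - A^-2: d^2 = A^4 + 2 + A^-4; d^3 = -A^6 - 3*A^2 - 3*A^-2 - A^-6; d^4 = A^8 + 4*A^4 + 6 + 4*A^-4 + A^-8; d^5 = -A^10 - 5*A^6 - 10*A^2 - 10*A^-2 - 5*A^-6 - A^-10; d^6 = A^12 + 6*A^8 + 15*A^4 + 20 + 15*A^-4 + 6*A^-8 + A^-12.
  A^10 * (d^5) = -A^20 - 5*A^16 - 10*A^12 - 10*A^8 - 5*A^4 - 1
  A^8 * (10*d^4) = 10*A^16 + 40*A^12 + 60*A^8 + 40*A^4 + 10
  A^6 * (41*d^3 + 4*d^5) = -4*A^16 - 61*A^12 - 163*A^8 - 163*A^4 - 61 - 4*A^-4
  A^4 * (88*d^2 + 31*d^4 + d^6) = A^16 + 37*A^12 + 227*A^8 + 382*A^4 + 227 + 37*A^-4 + A^-8
  A^2 * (102*d + 99*d^3 + 9*d^5) = -9*A^12 - 144*A^8 - 489*A^4 - 489 - 144*A^-4 - 9*A^-8
  A^0 * (54 + 162*d^2 + 36*d^4) = 36*A^8 + 306*A^4 + 594 + 306*A^-4 + 36*A^-8
  A^-2 * (134*d + 74*d^3 + 2*d^5) = -2*A^8 - 84*A^4 - 376 - 376*A^-4 - 84*A^-8 - 2*A^-12
  A^-4 * (30 + 82*d^2 + 8*d^4) = 8*A^4 + 114 + 242*A^-4 + 114*A^-8 + 8*A^-12
  A^-6 * (32*d + 13*d^3) = -13 - 71*A^-4 - 71*A^-8 - 13*A^-12
  A^-8 * (3 + 7*d^2) = 7*A^-4 + 17*A^-8 + 7*A^-12
  A^-10 * (d) = -A^-8 - A^-12
Summing the groups: <K> = -A^20 + 2*A^16 - 3*A^12 + 4*A^8 - 5*A^4 + 5 - 3*A^-4 + 3*A^-8 - A^-12
Normalise by the writhe: (-A^3)^(-w) = (-A^3)^(4) = A^12, so f(A) = A^12 * <K> = -A^32 + 2*A^28 - 3*A^24 + 4*A^20 - 5*A^16 + 5*A^12 - 3*A^8 + 3*A^4 - 1.
Substitute A = t^(-1/4), i.e. A^e → t^(-e/4): V(t) = -1 + 3*t^-1 - 3*t^-2 + 5*t^-3 - 5*t^-4 + 4*t^-5 - 3*t^-6 + 2*t^-7 - t^-8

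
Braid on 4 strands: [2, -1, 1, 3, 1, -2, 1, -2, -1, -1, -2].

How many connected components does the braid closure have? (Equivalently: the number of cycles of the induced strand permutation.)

1

Derivation:
Track the strand permutation on 4 strands, starting from identity.
  step 1: s2 swaps positions 2,3 -> [1 3 2 4]
  step 2: s1^-1 swaps positions 1,2 -> [3 1 2 4]
  step 3: s1 swaps positions 1,2 -> [1 3 2 4]
  step 4: s3 swaps positions 3,4 -> [1 3 4 2]
  step 5: s1 swaps positions 1,2 -> [3 1 4 2]
  step 6: s2^-1 swaps positions 2,3 -> [3 4 1 2]
  step 7: s1 swaps positions 1,2 -> [4 3 1 2]
  step 8: s2^-1 swaps positions 2,3 -> [4 1 3 2]
  step 9: s1^-1 swaps positions 1,2 -> [1 4 3 2]
  step 10: s1^-1 swaps positions 1,2 -> [4 1 3 2]
  step 11: s2^-1 swaps positions 2,3 -> [4 3 1 2]
Final permutation (position -> original strand): [4 3 1 2]
Closure components = cycle count of this permutation = 1.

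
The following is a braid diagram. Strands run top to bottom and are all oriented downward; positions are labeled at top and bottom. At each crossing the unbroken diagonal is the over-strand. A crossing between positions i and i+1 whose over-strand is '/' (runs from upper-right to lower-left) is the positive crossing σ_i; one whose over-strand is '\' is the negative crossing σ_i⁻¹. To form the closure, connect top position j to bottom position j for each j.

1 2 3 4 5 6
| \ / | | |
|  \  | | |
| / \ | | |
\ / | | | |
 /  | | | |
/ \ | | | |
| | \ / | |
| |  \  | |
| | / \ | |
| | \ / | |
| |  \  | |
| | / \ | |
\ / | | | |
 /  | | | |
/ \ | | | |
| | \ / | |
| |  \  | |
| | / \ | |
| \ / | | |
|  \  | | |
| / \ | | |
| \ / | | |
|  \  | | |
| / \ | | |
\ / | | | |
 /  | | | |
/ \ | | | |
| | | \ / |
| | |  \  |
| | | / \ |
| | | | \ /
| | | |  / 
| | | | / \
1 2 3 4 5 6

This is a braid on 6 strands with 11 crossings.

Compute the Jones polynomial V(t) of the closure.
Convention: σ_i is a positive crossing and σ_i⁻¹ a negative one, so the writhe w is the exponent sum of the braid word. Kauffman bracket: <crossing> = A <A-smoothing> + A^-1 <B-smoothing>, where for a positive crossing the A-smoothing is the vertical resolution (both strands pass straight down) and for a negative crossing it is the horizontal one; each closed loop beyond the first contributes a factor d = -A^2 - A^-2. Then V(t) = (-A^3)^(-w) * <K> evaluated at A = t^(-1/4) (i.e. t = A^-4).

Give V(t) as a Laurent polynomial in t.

-t^2 + 2*t - 3 + 6*t^-1 - 6*t^-2 + 7*t^-3 - 6*t^-4 + 4*t^-5 - 3*t^-6 + t^-7

Derivation:
Reading the diagram top to bottom ('/'-over between positions i,i+1 = s_i, '\'-over = s_i^-1): braid word = s2^-1 s1 s3^-1 s3^-1 s1 s3^-1 s2^-1 s2^-1 s1 s4^-1 s5.
The presented braid s2^-1 s1 s3^-1 s3^-1 s1 s3^-1 s2^-1 s2^-1 s1 s4^-1 s5 on 6 strands reduces by inverse Markov moves (closure unchanged at each step):
  Destabilize: the word has the form β·s5 where s5 occurs only as the final letter (β ∈ B_5); drop it and the last strand → 5 strands.
  Destabilize: the word has the form β·s4^-1 where s4^-1 occurs only as the final letter (β ∈ B_4); drop it and the last strand → 4 strands.
Reduced to β = s2^-1 s1 s3^-1 s3^-1 s1 s3^-1 s2^-1 s2^-1 s1 on 4 strands, 9 crossings.
Compute on β:
Braid: s2^-1 s1 s3^-1 s3^-1 s1 s3^-1 s2^-1 s2^-1 s1 on 4 strands, 9 crossings.
Writhe w = (#positive) - (#negative) = 3 - 6 = -3.
State-sum expansion of <K>. There are 2^9 = 512 states.
Each crossing splits two ways (0=vertical, 1=horizontal). The state's weight is A^(#A-smoothings - #B-smoothings) * d^(loops - 1).
Tabulate the states by total A-exponent and number of loops L (A-exp: L × count):
  A^9: L=6 ×1
  A^7: L=5 ×9
  A^5: L=4 ×35, L=6 ×1
  A^3: L=3 ×73, L=5 ×11
  A^1: L=2 ×81, L=4 ×44, L=6 ×1
  A^-1: L=1 ×39, L=3 ×77, L=5 ×10
  A^-3: L=2 ×55, L=4 ×28, L=6 ×1
  A^-5: L=3 ×32, L=5 ×4
  A^-7: L=4 ×9
  A^-9: L=5 ×1
Each group contributes A^e * Σ count * d^(L-1):
Powers of d = -A^2 - A^-2: d^2 = A^4 + 2 + A^-4; d^3 = -A^6 - 3*A^2 - 3*A^-2 - A^-6; d^4 = A^8 + 4*A^4 + 6 + 4*A^-4 + A^-8; d^5 = -A^10 - 5*A^6 - 10*A^2 - 10*A^-2 - 5*A^-6 - A^-10.
  A^9 * (d^5) = -A^19 - 5*A^15 - 10*A^11 - 10*A^7 - 5*A^3 - A^-1
  A^7 * (9*d^4) = 9*A^15 + 36*A^11 + 54*A^7 + 36*A^3 + 9*A^-1
  A^5 * (35*d^3 + d^5) = -A^15 - 40*A^11 - 115*A^7 - 115*A^3 - 40*A^-1 - A^-5
  A^3 * (73*d^2 + 11*d^4) = 11*A^11 + 117*A^7 + 212*A^3 + 117*A^-1 + 11*A^-5
  A^1 * (81*d + 44*d^3 + d^5) = -A^11 - 49*A^7 - 223*A^3 - 223*A^-1 - 49*A^-5 - A^-9
  A^-1 * (39 + 77*d^2 + 10*d^4) = 10*A^7 + 117*A^3 + 253*A^-1 + 117*A^-5 + 10*A^-9
  A^-3 * (55*d + 28*d^3 + d^5) = -A^7 - 33*A^3 - 149*A^-1 - 149*A^-5 - 33*A^-9 - A^-13
  A^-5 * (32*d^2 + 4*d^4) = 4*A^3 + 48*A^-1 + 88*A^-5 + 48*A^-9 + 4*A^-13
  A^-7 * (9*d^3) = -9*A^-1 - 27*A^-5 - 27*A^-9 - 9*A^-13
  A^-9 * (d^4) = A^-1 + 4*A^-5 + 6*A^-9 + 4*A^-13 + A^-17
Summing the groups: <K> = -A^19 + 3*A^15 - 4*A^11 + 6*A^7 - 7*A^3 + 6*A^-1 - 6*A^-5 + 3*A^-9 - 2*A^-13 + A^-17
Normalise by the writhe: (-A^3)^(-w) = (-A^3)^(3) = -A^9, so f(A) = -A^9 * <K> = A^28 - 3*A^24 + 4*A^20 - 6*A^16 + 7*A^12 - 6*A^8 + 6*A^4 - 3 + 2*A^-4 - A^-8.
Substitute A = t^(-1/4), i.e. A^e → t^(-e/4): V(t) = -t^2 + 2*t - 3 + 6*t^-1 - 6*t^-2 + 7*t^-3 - 6*t^-4 + 4*t^-5 - 3*t^-6 + t^-7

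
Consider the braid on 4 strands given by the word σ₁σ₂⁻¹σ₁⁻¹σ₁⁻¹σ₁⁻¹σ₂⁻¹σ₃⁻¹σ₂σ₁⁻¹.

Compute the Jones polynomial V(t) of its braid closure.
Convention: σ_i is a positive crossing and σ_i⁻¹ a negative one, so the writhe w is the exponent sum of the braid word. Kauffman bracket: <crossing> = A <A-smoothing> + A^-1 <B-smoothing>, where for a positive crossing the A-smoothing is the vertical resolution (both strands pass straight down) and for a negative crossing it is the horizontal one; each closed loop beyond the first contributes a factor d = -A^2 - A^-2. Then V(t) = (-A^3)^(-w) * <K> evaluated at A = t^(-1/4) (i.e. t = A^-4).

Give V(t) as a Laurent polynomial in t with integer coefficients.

The presented braid s1 s2^-1 s1^-1 s1^-1 s1^-1 s2^-1 s3^-1 s2 s1^-1 on 4 strands reduces by inverse Markov moves (closure unchanged at each step):
  Deconjugate: the word is γ·β·γ⁻¹ with γ = s1 s2^-1 (prefix) and γ⁻¹ = s2 s1^-1 (suffix); strip both.
  Destabilize: the word has the form β·s3^-1 where s3^-1 occurs only as the final letter (β ∈ B_3); drop it and the last strand → 3 strands.
  Destabilize: the word has the form β·s2^-1 where s2^-1 occurs only as the final letter (β ∈ B_2); drop it and the last strand → 2 strands.
Reduced to β = s1^-1 s1^-1 s1^-1 on 2 strands, 3 crossings.
Compute on β:
Braid: s1^-1 s1^-1 s1^-1 on 2 strands, 3 crossings.
Writhe w = (#positive) - (#negative) = 0 - 3 = -3.
Enumerate smoothing states for the bracket polynomial. There are 2^3 = 8 states.
For each crossing: s=0 is the vertical smoothing, s=1 horizontal. Crossing k contributes A^(sign_k * (1 - 2*s_k)); loop factor d = -A^2 - A^-2.
  state 000: A-exp=-3, loops=2, term = A^-3 * d^1
  state 001: A-exp=-1, loops=1, term = A^-1 * d^0
  state 010: A-exp=-1, loops=1, term = A^-1 * d^0
  state 011: A-exp=+1, loops=2, term = A^1 * d^1
  state 100: A-exp=-1, loops=1, term = A^-1 * d^0
  state 101: A-exp=+1, loops=2, term = A^1 * d^1
  state 110: A-exp=+1, loops=2, term = A^1 * d^1
  state 111: A-exp=+3, loops=3, term = A^3 * d^2
Collect the terms by A-exponent (count of states per loop number):
Powers of d = -A^2 - A^-2: d^2 = A^4 + 2 + A^-4.
  A^3 * (d^2) = A^7 + 2*A^3 + A^-1
  A^1 * (3*d) = -3*A^3 - 3*A^-1
  A^-1 * (3) = 3*A^-1
  A^-3 * (d) = -A^-1 - A^-5
Summing the groups: <K> = A^7 - A^3 - A^-5
Normalise by the writhe: (-A^3)^(-w) = (-A^3)^(3) = -A^9, so f(A) = -A^9 * <K> = -A^16 + A^12 + A^4.
Substitute A = t^(-1/4), i.e. A^e → t^(-e/4): V(t) = t^-1 + t^-3 - t^-4

Answer: t^-1 + t^-3 - t^-4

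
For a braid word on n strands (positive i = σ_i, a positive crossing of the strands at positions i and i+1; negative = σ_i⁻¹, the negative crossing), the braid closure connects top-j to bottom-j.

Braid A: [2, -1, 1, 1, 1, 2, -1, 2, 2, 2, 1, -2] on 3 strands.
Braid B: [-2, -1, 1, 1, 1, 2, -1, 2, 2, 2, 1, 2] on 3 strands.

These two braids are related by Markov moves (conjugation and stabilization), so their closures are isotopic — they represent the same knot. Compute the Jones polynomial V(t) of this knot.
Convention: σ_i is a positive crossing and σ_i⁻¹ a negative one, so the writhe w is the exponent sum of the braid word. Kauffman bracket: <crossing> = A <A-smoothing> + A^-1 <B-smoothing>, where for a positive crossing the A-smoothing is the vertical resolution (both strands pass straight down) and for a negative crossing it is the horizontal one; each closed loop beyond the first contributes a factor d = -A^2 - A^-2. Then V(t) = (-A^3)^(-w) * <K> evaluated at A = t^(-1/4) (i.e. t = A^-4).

Markov-equivalent braids have isotopic closures, hence identical knot invariants. Strip the Markov moves from each word to reach a common short braid β, then compute V(t) once on β.
Braid A: s2 s1^-1 s1 s1 s1 s2 s1^-1 s2 s2 s2 s1 s2^-1 on 3 strands reduces by inverse Markov moves (closure unchanged at each step):
  Deconjugate: the word is γ·β·γ⁻¹ with γ = s2 s1^-1 (prefix) and γ⁻¹ = s1 s2^-1 (suffix); strip both.
Reduced to β = s1 s1 s1 s2 s1^-1 s2 s2 s2 on 3 strands, 8 crossings.
Braid B: s2^-1 s1^-1 s1 s1 s1 s2 s1^-1 s2 s2 s2 s1 s2 on 3 strands reduces by inverse Markov moves (closure unchanged at each step):
  Deconjugate: the word is γ·β·γ⁻¹ with γ = s2^-1 (prefix) and γ⁻¹ = s2 (suffix); strip both.
  Deconjugate: the word is γ·β·γ⁻¹ with γ = s1^-1 (prefix) and γ⁻¹ = s1 (suffix); strip both.
Reduced to β = s1 s1 s1 s2 s1^-1 s2 s2 s2 on 3 strands, 8 crossings.
Both give the same β = s1 s1 s1 s2 s1^-1 s2 s2 s2 on 3 strands, so one state sum suffices:
Braid: s1 s1 s1 s2 s1^-1 s2 s2 s2 on 3 strands, 8 crossings.
Writhe w = (#positive) - (#negative) = 7 - 1 = 6.
State-sum expansion of <K>. There are 2^8 = 256 states.
For each crossing: s=0 is the vertical smoothing, s=1 horizontal. Crossing k contributes A^(sign_k * (1 - 2*s_k)); loop factor d = -A^2 - A^-2.
Tabulate the states by total A-exponent and number of loops L (A-exp: L × count):
  A^8: L=2 ×1
  A^6: L=1 ×4, L=3 ×4
  A^4: L=2 ×25, L=4 ×3
  A^2: L=1 ×21, L=3 ×34, L=5 ×1
  A^0: L=2 ×48, L=4 ×22
  A^-2: L=3 ×49, L=5 ×7
  A^-4: L=4 ×27, L=6 ×1
  A^-6: L=5 ×8
  A^-8: L=6 ×1
Each group contributes A^e * Σ count * d^(L-1):
Powers of d = -A^2 - A^-2: d^2 = A^4 + 2 + A^-4; d^3 = -A^6 - 3*A^2 - 3*A^-2 - A^-6; d^4 = A^8 + 4*A^4 + 6 + 4*A^-4 + A^-8; d^5 = -A^10 - 5*A^6 - 10*A^2 - 10*A^-2 - 5*A^-6 - A^-10.
  A^8 * (d) = -A^10 - A^6
  A^6 * (4 + 4*d^2) = 4*A^10 + 12*A^6 + 4*A^2
  A^4 * (25*d + 3*d^3) = -3*A^10 - 34*A^6 - 34*A^2 - 3*A^-2
  A^2 * (21 + 34*d^2 + d^4) = A^10 + 38*A^6 + 95*A^2 + 38*A^-2 + A^-6
  A^0 * (48*d + 22*d^3) = -22*A^6 - 114*A^2 - 114*A^-2 - 22*A^-6
  A^-2 * (49*d^2 + 7*d^4) = 7*A^6 + 77*A^2 + 140*A^-2 + 77*A^-6 + 7*A^-10
  A^-4 * (27*d^3 + d^5) = -A^6 - 32*A^2 - 91*A^-2 - 91*A^-6 - 32*A^-10 - A^-14
  A^-6 * (8*d^4) = 8*A^2 + 32*A^-2 + 48*A^-6 + 32*A^-10 + 8*A^-14
  A^-8 * (d^5) = -A^2 - 5*A^-2 - 10*A^-6 - 10*A^-10 - 5*A^-14 - A^-18
Summing the groups: <K> = A^10 - A^6 + 3*A^2 - 3*A^-2 + 3*A^-6 - 3*A^-10 + 2*A^-14 - A^-18
Normalise by the writhe: (-A^3)^(-w) = (-A^3)^(-6) = A^-18, so f(A) = A^-18 * <K> = A^-8 - A^-12 + 3*A^-16 - 3*A^-20 + 3*A^-24 - 3*A^-28 + 2*A^-32 - A^-36.
Substitute A = t^(-1/4), i.e. A^e → t^(-e/4): V(t) = -t^9 + 2*t^8 - 3*t^7 + 3*t^6 - 3*t^5 + 3*t^4 - t^3 + t^2

Answer: -t^9 + 2*t^8 - 3*t^7 + 3*t^6 - 3*t^5 + 3*t^4 - t^3 + t^2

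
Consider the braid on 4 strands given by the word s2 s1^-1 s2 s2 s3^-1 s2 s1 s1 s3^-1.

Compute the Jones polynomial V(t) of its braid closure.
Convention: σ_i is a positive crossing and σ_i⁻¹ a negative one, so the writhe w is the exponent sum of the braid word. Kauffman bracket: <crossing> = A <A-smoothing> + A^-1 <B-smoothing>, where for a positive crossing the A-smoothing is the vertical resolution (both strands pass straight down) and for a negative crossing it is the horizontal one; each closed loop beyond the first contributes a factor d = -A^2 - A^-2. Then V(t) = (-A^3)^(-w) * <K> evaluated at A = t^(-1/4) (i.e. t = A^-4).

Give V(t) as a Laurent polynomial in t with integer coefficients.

t^7 - 2*t^6 + 3*t^5 - 5*t^4 + 5*t^3 - 4*t^2 + 4*t - 2 + t^-1

Derivation:
Braid: s2 s1^-1 s2 s2 s3^-1 s2 s1 s1 s3^-1 on 4 strands, 9 crossings.
Writhe w = (#positive) - (#negative) = 6 - 3 = 3.
Computing the Kauffman bracket via state sum. There are 2^9 = 512 states.
Each crossing splits two ways (0=vertical, 1=horizontal). The state's weight is A^(#A-smoothings - #B-smoothings) * d^(loops - 1).
Tabulate the states by total A-exponent and number of loops L (A-exp: L × count):
  A^9: L=3 ×1
  A^7: L=2 ×6, L=4 ×3
  A^5: L=1 ×11, L=3 ×24, L=5 ×1
  A^3: L=2 ×68, L=4 ×16
  A^1: L=1 ×38, L=3 ×85, L=5 ×3
  A^-1: L=2 ×77, L=4 ×49
  A^-3: L=3 ×69, L=5 ×15
  A^-5: L=4 ×34, L=6 ×2
  A^-7: L=5 ×9
  A^-9: L=6 ×1
Each group contributes A^e * Σ count * d^(L-1):
Powers of d = -A^2 - A^-2: d^2 = A^4 + 2 + A^-4; d^3 = -A^6 - 3*A^2 - 3*A^-2 - A^-6; d^4 = A^8 + 4*A^4 + 6 + 4*A^-4 + A^-8; d^5 = -A^10 - 5*A^6 - 10*A^2 - 10*A^-2 - 5*A^-6 - A^-10.
  A^9 * (d^2) = A^13 + 2*A^9 + A^5
  A^7 * (6*d + 3*d^3) = -3*A^13 - 15*A^9 - 15*A^5 - 3*A
  A^5 * (11 + 24*d^2 + d^4) = A^13 + 28*A^9 + 65*A^5 + 28*A + A^-3
  A^3 * (68*d + 16*d^3) = -16*A^9 - 116*A^5 - 116*A - 16*A^-3
  A^1 * (38 + 85*d^2 + 3*d^4) = 3*A^9 + 97*A^5 + 226*A + 97*A^-3 + 3*A^-7
  A^-1 * (77*d + 49*d^3) = -49*A^5 - 224*A - 224*A^-3 - 49*A^-7
  A^-3 * (69*d^2 + 15*d^4) = 15*A^5 + 129*A + 228*A^-3 + 129*A^-7 + 15*A^-11
  A^-5 * (34*d^3 + 2*d^5) = -2*A^5 - 44*A - 122*A^-3 - 122*A^-7 - 44*A^-11 - 2*A^-15
  A^-7 * (9*d^4) = 9*A + 36*A^-3 + 54*A^-7 + 36*A^-11 + 9*A^-15
  A^-9 * (d^5) = -A - 5*A^-3 - 10*A^-7 - 10*A^-11 - 5*A^-15 - A^-19
Summing the groups: <K> = -A^13 + 2*A^9 - 4*A^5 + 4*A - 5*A^-3 + 5*A^-7 - 3*A^-11 + 2*A^-15 - A^-19
Normalise by the writhe: (-A^3)^(-w) = (-A^3)^(-3) = -A^-9, so f(A) = -A^-9 * <K> = A^4 - 2 + 4*A^-4 - 4*A^-8 + 5*A^-12 - 5*A^-16 + 3*A^-20 - 2*A^-24 + A^-28.
Substitute A = t^(-1/4), i.e. A^e → t^(-e/4): V(t) = t^7 - 2*t^6 + 3*t^5 - 5*t^4 + 5*t^3 - 4*t^2 + 4*t - 2 + t^-1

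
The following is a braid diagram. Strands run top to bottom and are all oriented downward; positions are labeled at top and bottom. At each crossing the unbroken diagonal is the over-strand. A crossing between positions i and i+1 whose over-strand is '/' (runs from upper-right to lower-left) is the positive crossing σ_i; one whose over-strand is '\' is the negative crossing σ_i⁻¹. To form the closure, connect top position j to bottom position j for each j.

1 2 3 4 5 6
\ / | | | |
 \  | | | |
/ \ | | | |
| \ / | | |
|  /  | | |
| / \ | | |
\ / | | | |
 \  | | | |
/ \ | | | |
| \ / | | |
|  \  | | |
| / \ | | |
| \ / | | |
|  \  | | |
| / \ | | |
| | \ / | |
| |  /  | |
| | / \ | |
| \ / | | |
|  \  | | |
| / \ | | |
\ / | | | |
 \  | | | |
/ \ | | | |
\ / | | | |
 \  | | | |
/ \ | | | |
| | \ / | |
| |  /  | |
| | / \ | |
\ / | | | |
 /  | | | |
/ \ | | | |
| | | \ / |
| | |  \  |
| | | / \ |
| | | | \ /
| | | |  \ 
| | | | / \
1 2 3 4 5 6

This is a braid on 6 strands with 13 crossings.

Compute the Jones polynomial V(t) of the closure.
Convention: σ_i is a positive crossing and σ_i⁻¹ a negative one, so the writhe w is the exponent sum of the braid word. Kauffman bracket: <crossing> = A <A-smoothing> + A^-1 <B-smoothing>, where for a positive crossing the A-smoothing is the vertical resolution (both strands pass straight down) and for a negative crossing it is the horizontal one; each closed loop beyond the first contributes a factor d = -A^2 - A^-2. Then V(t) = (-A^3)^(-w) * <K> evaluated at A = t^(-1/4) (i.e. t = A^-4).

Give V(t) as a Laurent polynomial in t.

Reading the diagram top to bottom ('/'-over between positions i,i+1 = s_i, '\'-over = s_i^-1): braid word = s1^-1 s2 s1^-1 s2^-1 s2^-1 s3 s2^-1 s1^-1 s1^-1 s3 s1 s4^-1 s5^-1.
The presented braid s1^-1 s2 s1^-1 s2^-1 s2^-1 s3 s2^-1 s1^-1 s1^-1 s3 s1 s4^-1 s5^-1 on 6 strands reduces by inverse Markov moves (closure unchanged at each step):
  Destabilize: the word has the form β·s5^-1 where s5^-1 occurs only as the final letter (β ∈ B_5); drop it and the last strand → 5 strands.
  Destabilize: the word has the form β·s4^-1 where s4^-1 occurs only as the final letter (β ∈ B_4); drop it and the last strand → 4 strands.
  Deconjugate: the word is γ·β·γ⁻¹ with γ = s1^-1 (prefix) and γ⁻¹ = s1 (suffix); strip both.
Reduced to β = s2 s1^-1 s2^-1 s2^-1 s3 s2^-1 s1^-1 s1^-1 s3 on 4 strands, 9 crossings.
Compute on β:
Braid: s2 s1^-1 s2^-1 s2^-1 s3 s2^-1 s1^-1 s1^-1 s3 on 4 strands, 9 crossings.
Writhe w = (#positive) - (#negative) = 3 - 6 = -3.
State-sum expansion of <K>. There are 2^9 = 512 states.
Each crossing splits two ways (0=vertical, 1=horizontal). The state's weight is A^(#A-smoothings - #B-smoothings) * d^(loops - 1).
Tabulate the states by total A-exponent and number of loops L (A-exp: L × count):
  A^9: L=6 ×1
  A^7: L=5 ×9
  A^5: L=4 ×35, L=6 ×1
  A^3: L=3 ×73, L=5 ×11
  A^1: L=2 ×82, L=4 ×43, L=6 ×1
  A^-1: L=1 ×40, L=3 ×79, L=5 ×7
  A^-3: L=2 ×63, L=4 ×21
  A^-5: L=1 ×9, L=3 ×26, L=5 ×1
  A^-7: L=2 ×6, L=4 ×3
  A^-9: L=3 ×1
Each group contributes A^e * Σ count * d^(L-1):
Powers of d = -A^2 - A^-2: d^2 = A^4 + 2 + A^-4; d^3 = -A^6 - 3*A^2 - 3*A^-2 - A^-6; d^4 = A^8 + 4*A^4 + 6 + 4*A^-4 + A^-8; d^5 = -A^10 - 5*A^6 - 10*A^2 - 10*A^-2 - 5*A^-6 - A^-10.
  A^9 * (d^5) = -A^19 - 5*A^15 - 10*A^11 - 10*A^7 - 5*A^3 - A^-1
  A^7 * (9*d^4) = 9*A^15 + 36*A^11 + 54*A^7 + 36*A^3 + 9*A^-1
  A^5 * (35*d^3 + d^5) = -A^15 - 40*A^11 - 115*A^7 - 115*A^3 - 40*A^-1 - A^-5
  A^3 * (73*d^2 + 11*d^4) = 11*A^11 + 117*A^7 + 212*A^3 + 117*A^-1 + 11*A^-5
  A^1 * (82*d + 43*d^3 + d^5) = -A^11 - 48*A^7 - 221*A^3 - 221*A^-1 - 48*A^-5 - A^-9
  A^-1 * (40 + 79*d^2 + 7*d^4) = 7*A^7 + 107*A^3 + 240*A^-1 + 107*A^-5 + 7*A^-9
  A^-3 * (63*d + 21*d^3) = -21*A^3 - 126*A^-1 - 126*A^-5 - 21*A^-9
  A^-5 * (9 + 26*d^2 + d^4) = A^3 + 30*A^-1 + 67*A^-5 + 30*A^-9 + A^-13
  A^-7 * (6*d + 3*d^3) = -3*A^-1 - 15*A^-5 - 15*A^-9 - 3*A^-13
  A^-9 * (d^2) = A^-5 + 2*A^-9 + A^-13
Summing the groups: <K> = -A^19 + 3*A^15 - 4*A^11 + 5*A^7 - 6*A^3 + 5*A^-1 - 4*A^-5 + 2*A^-9 - A^-13
Normalise by the writhe: (-A^3)^(-w) = (-A^3)^(3) = -A^9, so f(A) = -A^9 * <K> = A^28 - 3*A^24 + 4*A^20 - 5*A^16 + 6*A^12 - 5*A^8 + 4*A^4 - 2 + A^-4.
Substitute A = t^(-1/4), i.e. A^e → t^(-e/4): V(t) = t - 2 + 4*t^-1 - 5*t^-2 + 6*t^-3 - 5*t^-4 + 4*t^-5 - 3*t^-6 + t^-7

Answer: t - 2 + 4*t^-1 - 5*t^-2 + 6*t^-3 - 5*t^-4 + 4*t^-5 - 3*t^-6 + t^-7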